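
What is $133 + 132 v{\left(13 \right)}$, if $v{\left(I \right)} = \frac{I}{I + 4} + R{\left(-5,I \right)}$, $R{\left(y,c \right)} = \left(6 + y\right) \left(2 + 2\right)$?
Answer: $\frac{12953}{17} \approx 761.94$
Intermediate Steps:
$R{\left(y,c \right)} = 24 + 4 y$ ($R{\left(y,c \right)} = \left(6 + y\right) 4 = 24 + 4 y$)
$v{\left(I \right)} = 4 + \frac{I}{4 + I}$ ($v{\left(I \right)} = \frac{I}{I + 4} + \left(24 + 4 \left(-5\right)\right) = \frac{I}{4 + I} + \left(24 - 20\right) = \frac{I}{4 + I} + 4 = 4 + \frac{I}{4 + I}$)
$133 + 132 v{\left(13 \right)} = 133 + 132 \frac{16 + 5 \cdot 13}{4 + 13} = 133 + 132 \frac{16 + 65}{17} = 133 + 132 \cdot \frac{1}{17} \cdot 81 = 133 + 132 \cdot \frac{81}{17} = 133 + \frac{10692}{17} = \frac{12953}{17}$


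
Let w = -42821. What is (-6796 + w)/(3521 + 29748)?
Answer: -49617/33269 ≈ -1.4914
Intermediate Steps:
(-6796 + w)/(3521 + 29748) = (-6796 - 42821)/(3521 + 29748) = -49617/33269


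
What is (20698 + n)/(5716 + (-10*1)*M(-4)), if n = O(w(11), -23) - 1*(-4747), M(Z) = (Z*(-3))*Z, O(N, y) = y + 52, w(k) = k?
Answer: 12737/3098 ≈ 4.1114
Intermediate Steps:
O(N, y) = 52 + y
M(Z) = -3*Z² (M(Z) = (-3*Z)*Z = -3*Z²)
n = 4776 (n = (52 - 23) - 1*(-4747) = 29 + 4747 = 4776)
(20698 + n)/(5716 + (-10*1)*M(-4)) = (20698 + 4776)/(5716 + (-10*1)*(-3*(-4)²)) = 25474/(5716 - (-30)*16) = 25474/(5716 - 10*(-48)) = 25474/(5716 + 480) = 25474/6196 = 25474*(1/6196) = 12737/3098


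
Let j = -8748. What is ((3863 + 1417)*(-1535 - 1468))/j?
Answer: 440440/243 ≈ 1812.5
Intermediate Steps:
((3863 + 1417)*(-1535 - 1468))/j = ((3863 + 1417)*(-1535 - 1468))/(-8748) = (5280*(-3003))*(-1/8748) = -15855840*(-1/8748) = 440440/243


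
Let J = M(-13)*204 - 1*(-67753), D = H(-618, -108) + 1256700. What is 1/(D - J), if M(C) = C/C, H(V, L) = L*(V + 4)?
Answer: 1/1255055 ≈ 7.9678e-7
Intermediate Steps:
H(V, L) = L*(4 + V)
M(C) = 1
D = 1323012 (D = -108*(4 - 618) + 1256700 = -108*(-614) + 1256700 = 66312 + 1256700 = 1323012)
J = 67957 (J = 1*204 - 1*(-67753) = 204 + 67753 = 67957)
1/(D - J) = 1/(1323012 - 1*67957) = 1/(1323012 - 67957) = 1/1255055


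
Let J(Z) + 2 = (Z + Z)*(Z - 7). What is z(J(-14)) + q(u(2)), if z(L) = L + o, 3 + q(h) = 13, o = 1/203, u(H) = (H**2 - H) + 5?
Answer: 120989/203 ≈ 596.00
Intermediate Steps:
u(H) = 5 + H**2 - H
o = 1/203 ≈ 0.0049261
J(Z) = -2 + 2*Z*(-7 + Z) (J(Z) = -2 + (Z + Z)*(Z - 7) = -2 + (2*Z)*(-7 + Z) = -2 + 2*Z*(-7 + Z))
q(h) = 10 (q(h) = -3 + 13 = 10)
z(L) = 1/203 + L (z(L) = L + 1/203 = 1/203 + L)
z(J(-14)) + q(u(2)) = (1/203 + (-2 - 14*(-14) + 2*(-14)**2)) + 10 = (1/203 + (-2 + 196 + 2*196)) + 10 = (1/203 + (-2 + 196 + 392)) + 10 = (1/203 + 586) + 10 = 118959/203 + 10 = 120989/203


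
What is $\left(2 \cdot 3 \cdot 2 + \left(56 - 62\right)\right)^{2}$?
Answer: $36$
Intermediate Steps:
$\left(2 \cdot 3 \cdot 2 + \left(56 - 62\right)\right)^{2} = \left(6 \cdot 2 - 6\right)^{2} = \left(12 - 6\right)^{2} = 6^{2} = 36$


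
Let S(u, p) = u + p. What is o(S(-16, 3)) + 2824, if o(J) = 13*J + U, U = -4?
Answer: 2651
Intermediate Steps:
S(u, p) = p + u
o(J) = -4 + 13*J (o(J) = 13*J - 4 = -4 + 13*J)
o(S(-16, 3)) + 2824 = (-4 + 13*(3 - 16)) + 2824 = (-4 + 13*(-13)) + 2824 = (-4 - 169) + 2824 = -173 + 2824 = 2651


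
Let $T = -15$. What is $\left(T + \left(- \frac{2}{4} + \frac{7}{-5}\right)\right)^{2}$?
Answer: $\frac{28561}{100} \approx 285.61$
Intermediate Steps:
$\left(T + \left(- \frac{2}{4} + \frac{7}{-5}\right)\right)^{2} = \left(-15 + \left(- \frac{2}{4} + \frac{7}{-5}\right)\right)^{2} = \left(-15 + \left(\left(-2\right) \frac{1}{4} + 7 \left(- \frac{1}{5}\right)\right)\right)^{2} = \left(-15 - \frac{19}{10}\right)^{2} = \left(- \frac{169}{10}\right)^{2} = \frac{28561}{100}$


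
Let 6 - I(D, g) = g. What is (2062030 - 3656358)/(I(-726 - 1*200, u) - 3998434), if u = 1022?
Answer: 797164/1999725 ≈ 0.39864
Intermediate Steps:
I(D, g) = 6 - g
(2062030 - 3656358)/(I(-726 - 1*200, u) - 3998434) = (2062030 - 3656358)/((6 - 1*1022) - 3998434) = -1594328/((6 - 1022) - 3998434) = -1594328/(-1016 - 3998434) = -1594328/(-3999450) = -1594328*(-1/3999450) = 797164/1999725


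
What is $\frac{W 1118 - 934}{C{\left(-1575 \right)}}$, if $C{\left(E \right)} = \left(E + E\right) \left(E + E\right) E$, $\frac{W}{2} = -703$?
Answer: $\frac{786421}{7813968750} \approx 0.00010064$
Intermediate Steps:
$W = -1406$ ($W = 2 \left(-703\right) = -1406$)
$C{\left(E \right)} = 4 E^{3}$ ($C{\left(E \right)} = 2 E 2 E E = 4 E^{2} E = 4 E^{3}$)
$\frac{W 1118 - 934}{C{\left(-1575 \right)}} = \frac{\left(-1406\right) 1118 - 934}{4 \left(-1575\right)^{3}} = \frac{-1571908 - 934}{4 \left(-3906984375\right)} = - \frac{1572842}{-15627937500} = \left(-1572842\right) \left(- \frac{1}{15627937500}\right) = \frac{786421}{7813968750}$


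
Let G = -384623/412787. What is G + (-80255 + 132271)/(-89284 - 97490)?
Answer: -46654552397/38548939569 ≈ -1.2103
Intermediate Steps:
G = -384623/412787 (G = -384623*1/412787 = -384623/412787 ≈ -0.93177)
G + (-80255 + 132271)/(-89284 - 97490) = -384623/412787 + (-80255 + 132271)/(-89284 - 97490) = -384623/412787 + 52016/(-186774) = -384623/412787 + 52016*(-1/186774) = -384623/412787 - 26008/93387 = -46654552397/38548939569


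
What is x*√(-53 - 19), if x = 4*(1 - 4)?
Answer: -72*I*√2 ≈ -101.82*I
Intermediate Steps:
x = -12 (x = 4*(-3) = -12)
x*√(-53 - 19) = -12*√(-53 - 19) = -72*I*√2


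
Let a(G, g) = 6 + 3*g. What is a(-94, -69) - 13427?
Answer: -13628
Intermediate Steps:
a(-94, -69) - 13427 = (6 + 3*(-69)) - 13427 = (6 - 207) - 13427 = -201 - 13427 = -13628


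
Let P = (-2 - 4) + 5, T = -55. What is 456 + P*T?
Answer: 511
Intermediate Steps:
P = -1 (P = -6 + 5 = -1)
456 + P*T = 456 - 1*(-55) = 456 + 55 = 511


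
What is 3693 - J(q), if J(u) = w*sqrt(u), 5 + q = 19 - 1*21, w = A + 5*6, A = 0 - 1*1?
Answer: 3693 - 29*I*sqrt(7) ≈ 3693.0 - 76.727*I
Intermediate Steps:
A = -1 (A = 0 - 1 = -1)
w = 29 (w = -1 + 5*6 = -1 + 30 = 29)
q = -7 (q = -5 + (19 - 1*21) = -5 + (19 - 21) = -5 - 2 = -7)
J(u) = 29*sqrt(u)
3693 - J(q) = 3693 - 29*sqrt(-7) = 3693 - 29*I*sqrt(7)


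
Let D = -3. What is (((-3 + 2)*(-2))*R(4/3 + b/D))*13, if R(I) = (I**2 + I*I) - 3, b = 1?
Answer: -26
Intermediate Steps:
R(I) = -3 + 2*I**2 (R(I) = (I**2 + I**2) - 3 = 2*I**2 - 3 = -3 + 2*I**2)
(((-3 + 2)*(-2))*R(4/3 + b/D))*13 = (((-3 + 2)*(-2))*(-3 + 2*(4/3 + 1/(-3))**2))*13 = ((-1*(-2))*(-3 + 2*(4*(1/3) + 1*(-1/3))**2))*13 = (2*(-3 + 2*(4/3 - 1/3)**2))*13 = (2*(-3 + 2*1**2))*13 = (2*(-3 + 2*1))*13 = (2*(-3 + 2))*13 = (2*(-1))*13 = -2*13 = -26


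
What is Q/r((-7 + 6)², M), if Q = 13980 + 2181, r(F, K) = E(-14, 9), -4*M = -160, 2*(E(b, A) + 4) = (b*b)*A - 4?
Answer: 5387/292 ≈ 18.449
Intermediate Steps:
E(b, A) = -6 + A*b²/2 (E(b, A) = -4 + ((b*b)*A - 4)/2 = -4 + (b²*A - 4)/2 = -4 + (A*b² - 4)/2 = -4 + (-4 + A*b²)/2 = -4 + (-2 + A*b²/2) = -6 + A*b²/2)
M = 40 (M = -¼*(-160) = 40)
r(F, K) = 876 (r(F, K) = -6 + (½)*9*(-14)² = -6 + (½)*9*196 = -6 + 882 = 876)
Q = 16161
Q/r((-7 + 6)², M) = 16161/876 = 16161*(1/876) = 5387/292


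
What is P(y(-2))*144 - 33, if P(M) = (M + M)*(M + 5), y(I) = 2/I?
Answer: -1185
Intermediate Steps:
P(M) = 2*M*(5 + M) (P(M) = (2*M)*(5 + M) = 2*M*(5 + M))
P(y(-2))*144 - 33 = (2*(2/(-2))*(5 + 2/(-2)))*144 - 33 = (2*(2*(-1/2))*(5 + 2*(-1/2)))*144 - 33 = (2*(-1)*(5 - 1))*144 - 33 = (2*(-1)*4)*144 - 33 = -8*144 - 33 = -1152 - 33 = -1185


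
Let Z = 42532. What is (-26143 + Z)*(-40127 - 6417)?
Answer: -762809616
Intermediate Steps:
(-26143 + Z)*(-40127 - 6417) = (-26143 + 42532)*(-40127 - 6417) = 16389*(-46544) = -762809616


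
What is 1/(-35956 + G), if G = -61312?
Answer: -1/97268 ≈ -1.0281e-5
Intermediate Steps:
1/(-35956 + G) = 1/(-35956 - 61312) = 1/(-97268) = -1/97268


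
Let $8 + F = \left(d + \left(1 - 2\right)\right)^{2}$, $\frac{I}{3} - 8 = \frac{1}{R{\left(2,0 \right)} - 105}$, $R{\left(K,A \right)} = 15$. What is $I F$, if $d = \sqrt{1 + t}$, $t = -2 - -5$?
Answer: $- \frac{5033}{30} \approx -167.77$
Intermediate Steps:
$I = \frac{719}{30}$ ($I = 24 + \frac{3}{15 - 105} = 24 + \frac{3}{-90} = 24 + 3 \left(- \frac{1}{90}\right) = 24 - \frac{1}{30} = \frac{719}{30} \approx 23.967$)
$t = 3$ ($t = -2 + 5 = 3$)
$d = 2$ ($d = \sqrt{1 + 3} = \sqrt{4} = 2$)
$F = -7$ ($F = -8 + \left(2 + \left(1 - 2\right)\right)^{2} = -8 + \left(2 - 1\right)^{2} = -8 + 1^{2} = -8 + 1 = -7$)
$I F = \frac{719}{30} \left(-7\right) = - \frac{5033}{30}$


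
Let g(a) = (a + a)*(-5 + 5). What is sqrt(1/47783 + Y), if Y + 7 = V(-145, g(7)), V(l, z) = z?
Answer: 4*I*sqrt(998903615)/47783 ≈ 2.6457*I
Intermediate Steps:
g(a) = 0 (g(a) = (2*a)*0 = 0)
Y = -7 (Y = -7 + 0 = -7)
sqrt(1/47783 + Y) = sqrt(1/47783 - 7) = sqrt(-334480/47783) = 4*I*sqrt(998903615)/47783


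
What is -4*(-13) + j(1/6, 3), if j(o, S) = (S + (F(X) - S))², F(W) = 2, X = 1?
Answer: 56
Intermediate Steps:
j(o, S) = 4 (j(o, S) = (S + (2 - S))² = 2² = 4)
-4*(-13) + j(1/6, 3) = -4*(-13) + 4 = 52 + 4 = 56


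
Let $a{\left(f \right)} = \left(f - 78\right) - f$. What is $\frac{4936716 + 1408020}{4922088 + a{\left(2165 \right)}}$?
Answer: $\frac{1057456}{820335} \approx 1.2891$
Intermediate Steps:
$a{\left(f \right)} = -78$ ($a{\left(f \right)} = \left(-78 + f\right) - f = -78$)
$\frac{4936716 + 1408020}{4922088 + a{\left(2165 \right)}} = \frac{4936716 + 1408020}{4922088 - 78} = \frac{6344736}{4922010} = 6344736 \cdot \frac{1}{4922010} = \frac{1057456}{820335}$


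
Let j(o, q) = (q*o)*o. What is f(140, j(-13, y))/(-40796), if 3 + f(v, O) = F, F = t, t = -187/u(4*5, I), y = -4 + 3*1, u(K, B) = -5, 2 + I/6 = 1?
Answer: -43/50995 ≈ -0.00084322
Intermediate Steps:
I = -6 (I = -12 + 6*1 = -12 + 6 = -6)
y = -1 (y = -4 + 3 = -1)
j(o, q) = q*o**2 (j(o, q) = (o*q)*o = q*o**2)
t = 187/5 (t = -187/(-5) = -187*(-1/5) = 187/5 ≈ 37.400)
F = 187/5 ≈ 37.400
f(v, O) = 172/5 (f(v, O) = -3 + 187/5 = 172/5)
f(140, j(-13, y))/(-40796) = (172/5)/(-40796) = (172/5)*(-1/40796) = -43/50995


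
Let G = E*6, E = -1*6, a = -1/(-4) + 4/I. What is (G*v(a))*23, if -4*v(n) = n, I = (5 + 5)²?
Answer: 6003/100 ≈ 60.030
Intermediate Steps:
I = 100 (I = 10² = 100)
a = 29/100 (a = -1/(-4) + 4/100 = -1*(-¼) + 4*(1/100) = ¼ + 1/25 = 29/100 ≈ 0.29000)
E = -6
v(n) = -n/4
G = -36 (G = -6*6 = -36)
(G*v(a))*23 = -(-9)*29/100*23 = -36*(-29/400)*23 = (261/100)*23 = 6003/100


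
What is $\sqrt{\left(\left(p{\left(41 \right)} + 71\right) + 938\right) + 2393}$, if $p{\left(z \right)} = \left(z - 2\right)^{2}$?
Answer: $3 \sqrt{547} \approx 70.164$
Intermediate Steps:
$p{\left(z \right)} = \left(-2 + z\right)^{2}$
$\sqrt{\left(\left(p{\left(41 \right)} + 71\right) + 938\right) + 2393} = \sqrt{\left(\left(\left(-2 + 41\right)^{2} + 71\right) + 938\right) + 2393} = \sqrt{\left(\left(39^{2} + 71\right) + 938\right) + 2393} = \sqrt{\left(\left(1521 + 71\right) + 938\right) + 2393} = \sqrt{\left(1592 + 938\right) + 2393} = \sqrt{2530 + 2393} = \sqrt{4923} = 3 \sqrt{547}$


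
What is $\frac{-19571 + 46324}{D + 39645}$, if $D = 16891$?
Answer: $\frac{26753}{56536} \approx 0.4732$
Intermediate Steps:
$\frac{-19571 + 46324}{D + 39645} = \frac{-19571 + 46324}{16891 + 39645} = \frac{26753}{56536}$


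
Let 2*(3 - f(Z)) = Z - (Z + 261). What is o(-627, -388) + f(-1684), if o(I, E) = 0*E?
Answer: 267/2 ≈ 133.50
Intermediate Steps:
o(I, E) = 0
f(Z) = 267/2 (f(Z) = 3 - (Z - (Z + 261))/2 = 3 - (Z - (261 + Z))/2 = 3 - (Z + (-261 - Z))/2 = 3 - ½*(-261) = 3 + 261/2 = 267/2)
o(-627, -388) + f(-1684) = 0 + 267/2 = 267/2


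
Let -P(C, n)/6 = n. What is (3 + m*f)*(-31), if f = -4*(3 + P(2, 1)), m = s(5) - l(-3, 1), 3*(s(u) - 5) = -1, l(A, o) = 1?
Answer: -1457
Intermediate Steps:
P(C, n) = -6*n
s(u) = 14/3 (s(u) = 5 + (⅓)*(-1) = 5 - ⅓ = 14/3)
m = 11/3 (m = 14/3 - 1*1 = 14/3 - 1 = 11/3 ≈ 3.6667)
f = 12 (f = -4*(3 - 6*1) = -4*(3 - 6) = -4*(-3) = 12)
(3 + m*f)*(-31) = (3 + (11/3)*12)*(-31) = (3 + 44)*(-31) = 47*(-31) = -1457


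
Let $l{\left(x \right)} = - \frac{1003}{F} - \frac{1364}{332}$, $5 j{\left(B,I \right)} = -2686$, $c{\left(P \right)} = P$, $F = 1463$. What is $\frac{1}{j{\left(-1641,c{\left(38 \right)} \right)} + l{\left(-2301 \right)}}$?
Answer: $- \frac{607145}{329068954} \approx -0.001845$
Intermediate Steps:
$j{\left(B,I \right)} = - \frac{2686}{5}$ ($j{\left(B,I \right)} = \frac{1}{5} \left(-2686\right) = - \frac{2686}{5}$)
$l{\left(x \right)} = - \frac{582132}{121429}$ ($l{\left(x \right)} = - \frac{1003}{1463} - \frac{1364}{332} = \left(-1003\right) \frac{1}{1463} - \frac{341}{83} = - \frac{1003}{1463} - \frac{341}{83} = - \frac{582132}{121429}$)
$\frac{1}{j{\left(-1641,c{\left(38 \right)} \right)} + l{\left(-2301 \right)}} = \frac{1}{- \frac{2686}{5} - \frac{582132}{121429}} = \frac{1}{- \frac{329068954}{607145}} = - \frac{607145}{329068954}$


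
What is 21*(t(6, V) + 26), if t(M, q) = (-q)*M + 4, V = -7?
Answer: 1512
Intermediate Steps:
t(M, q) = 4 - M*q (t(M, q) = -M*q + 4 = 4 - M*q)
21*(t(6, V) + 26) = 21*((4 - 1*6*(-7)) + 26) = 21*((4 + 42) + 26) = 21*(46 + 26) = 21*72 = 1512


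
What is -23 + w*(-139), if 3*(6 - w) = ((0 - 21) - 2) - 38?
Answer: -11050/3 ≈ -3683.3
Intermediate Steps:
w = 79/3 (w = 6 - (((0 - 21) - 2) - 38)/3 = 6 - ((-21 - 2) - 38)/3 = 6 - (-23 - 38)/3 = 6 - 1/3*(-61) = 6 + 61/3 = 79/3 ≈ 26.333)
-23 + w*(-139) = -23 + (79/3)*(-139) = -23 - 10981/3 = -11050/3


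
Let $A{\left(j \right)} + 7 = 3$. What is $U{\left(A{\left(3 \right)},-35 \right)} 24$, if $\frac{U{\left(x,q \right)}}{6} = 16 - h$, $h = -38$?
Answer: $7776$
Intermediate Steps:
$A{\left(j \right)} = -4$ ($A{\left(j \right)} = -7 + 3 = -4$)
$U{\left(x,q \right)} = 324$ ($U{\left(x,q \right)} = 6 \left(16 - -38\right) = 6 \left(16 + 38\right) = 6 \cdot 54 = 324$)
$U{\left(A{\left(3 \right)},-35 \right)} 24 = 324 \cdot 24 = 7776$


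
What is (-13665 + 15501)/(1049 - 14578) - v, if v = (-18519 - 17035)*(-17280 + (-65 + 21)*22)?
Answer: -8777471686204/13529 ≈ -6.4879e+8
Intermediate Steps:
v = 648789392 (v = -35554*(-17280 - 44*22) = -35554*(-17280 - 968) = -35554*(-18248) = 648789392)
(-13665 + 15501)/(1049 - 14578) - v = (-13665 + 15501)/(1049 - 14578) - 1*648789392 = 1836/(-13529) - 648789392 = 1836*(-1/13529) - 648789392 = -1836/13529 - 648789392 = -8777471686204/13529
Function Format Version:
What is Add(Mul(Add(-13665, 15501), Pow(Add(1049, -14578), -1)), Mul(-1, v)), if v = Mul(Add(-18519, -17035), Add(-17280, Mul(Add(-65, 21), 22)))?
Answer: Rational(-8777471686204, 13529) ≈ -6.4879e+8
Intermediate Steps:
v = 648789392 (v = Mul(-35554, Add(-17280, Mul(-44, 22))) = Mul(-35554, Add(-17280, -968)) = Mul(-35554, -18248) = 648789392)
Add(Mul(Add(-13665, 15501), Pow(Add(1049, -14578), -1)), Mul(-1, v)) = Add(Mul(Add(-13665, 15501), Pow(Add(1049, -14578), -1)), Mul(-1, 648789392)) = Add(Mul(1836, Pow(-13529, -1)), -648789392) = Add(Mul(1836, Rational(-1, 13529)), -648789392) = Add(Rational(-1836, 13529), -648789392) = Rational(-8777471686204, 13529)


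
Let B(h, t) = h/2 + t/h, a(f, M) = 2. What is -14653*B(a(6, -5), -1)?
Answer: -14653/2 ≈ -7326.5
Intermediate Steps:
B(h, t) = h/2 + t/h (B(h, t) = h*(1/2) + t/h = h/2 + t/h)
-14653*B(a(6, -5), -1) = -14653*((1/2)*2 - 1/2) = -14653*(1 - 1*1/2) = -14653*(1 - 1/2) = -14653*1/2 = -14653/2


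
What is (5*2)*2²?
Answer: 40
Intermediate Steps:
(5*2)*2² = 10*4 = 40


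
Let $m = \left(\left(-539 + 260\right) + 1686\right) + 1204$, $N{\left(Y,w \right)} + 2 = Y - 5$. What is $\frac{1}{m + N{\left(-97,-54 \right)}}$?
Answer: $\frac{1}{2507} \approx 0.00039888$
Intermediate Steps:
$N{\left(Y,w \right)} = -7 + Y$ ($N{\left(Y,w \right)} = -2 + \left(Y - 5\right) = -2 + \left(-5 + Y\right) = -7 + Y$)
$m = 2611$ ($m = \left(-279 + 1686\right) + 1204 = 1407 + 1204 = 2611$)
$\frac{1}{m + N{\left(-97,-54 \right)}} = \frac{1}{2611 - 104} = \frac{1}{2507}$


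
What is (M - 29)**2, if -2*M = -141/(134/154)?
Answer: 48594841/17956 ≈ 2706.3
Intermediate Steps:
M = 10857/134 (M = -(-141)/(2*(134/154)) = -(-141)/(2*(134*(1/154))) = -(-141)/(2*67/77) = -(-141)*77/(2*67) = -1/2*(-10857/67) = 10857/134 ≈ 81.022)
(M - 29)**2 = (10857/134 - 29)**2 = (6971/134)**2 = 48594841/17956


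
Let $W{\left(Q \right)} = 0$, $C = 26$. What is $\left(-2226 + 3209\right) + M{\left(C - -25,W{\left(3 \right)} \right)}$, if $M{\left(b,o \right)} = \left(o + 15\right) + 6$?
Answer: $1004$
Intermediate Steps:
$M{\left(b,o \right)} = 21 + o$ ($M{\left(b,o \right)} = \left(15 + o\right) + 6 = 21 + o$)
$\left(-2226 + 3209\right) + M{\left(C - -25,W{\left(3 \right)} \right)} = \left(-2226 + 3209\right) + \left(21 + 0\right) = 983 + 21 = 1004$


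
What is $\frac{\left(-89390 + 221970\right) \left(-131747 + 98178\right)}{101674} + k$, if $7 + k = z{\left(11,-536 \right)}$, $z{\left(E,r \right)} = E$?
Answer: $- \frac{2225085662}{50837} \approx -43769.0$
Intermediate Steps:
$k = 4$ ($k = -7 + 11 = 4$)
$\frac{\left(-89390 + 221970\right) \left(-131747 + 98178\right)}{101674} + k = \frac{\left(-89390 + 221970\right) \left(-131747 + 98178\right)}{101674} + 4 = 132580 \left(-33569\right) \frac{1}{101674} + 4 = \left(-4450578020\right) \frac{1}{101674} + 4 = - \frac{2225289010}{50837} + 4 = - \frac{2225085662}{50837}$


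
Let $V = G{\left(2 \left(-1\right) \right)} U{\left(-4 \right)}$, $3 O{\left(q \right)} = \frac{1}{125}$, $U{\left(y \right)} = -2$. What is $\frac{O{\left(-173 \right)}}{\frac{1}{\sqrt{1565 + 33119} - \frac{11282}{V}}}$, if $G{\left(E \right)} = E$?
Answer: $- \frac{5641}{750} + \frac{2 \sqrt{8671}}{375} \approx -7.0247$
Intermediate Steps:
$O{\left(q \right)} = \frac{1}{375}$ ($O{\left(q \right)} = \frac{1}{3 \cdot 125} = \frac{1}{3} \cdot \frac{1}{125} = \frac{1}{375}$)
$V = 4$ ($V = 2 \left(-1\right) \left(-2\right) = \left(-2\right) \left(-2\right) = 4$)
$\frac{O{\left(-173 \right)}}{\frac{1}{\sqrt{1565 + 33119} - \frac{11282}{V}}} = \frac{1}{375 \frac{1}{\sqrt{1565 + 33119} - \frac{11282}{4}}} = \frac{1}{375 \frac{1}{\sqrt{34684} - \frac{5641}{2}}} = \frac{1}{375 \frac{1}{2 \sqrt{8671} - \frac{5641}{2}}} = \frac{1}{375 \frac{1}{- \frac{5641}{2} + 2 \sqrt{8671}}} = \frac{- \frac{5641}{2} + 2 \sqrt{8671}}{375} = - \frac{5641}{750} + \frac{2 \sqrt{8671}}{375}$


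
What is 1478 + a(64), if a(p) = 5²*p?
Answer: 3078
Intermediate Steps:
a(p) = 25*p
1478 + a(64) = 1478 + 25*64 = 1478 + 1600 = 3078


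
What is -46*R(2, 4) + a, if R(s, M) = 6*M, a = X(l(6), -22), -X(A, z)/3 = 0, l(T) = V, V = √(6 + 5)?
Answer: -1104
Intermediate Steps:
V = √11 ≈ 3.3166
l(T) = √11
X(A, z) = 0 (X(A, z) = -3*0 = 0)
a = 0
-46*R(2, 4) + a = -276*4 + 0 = -46*24 + 0 = -1104 + 0 = -1104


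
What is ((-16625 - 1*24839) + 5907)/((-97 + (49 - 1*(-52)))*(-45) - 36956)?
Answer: 35557/37136 ≈ 0.95748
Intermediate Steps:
((-16625 - 1*24839) + 5907)/((-97 + (49 - 1*(-52)))*(-45) - 36956) = ((-16625 - 24839) + 5907)/((-97 + (49 + 52))*(-45) - 36956) = (-41464 + 5907)/((-97 + 101)*(-45) - 36956) = -35557/(4*(-45) - 36956) = -35557/(-180 - 36956) = -35557/(-37136) = -35557*(-1/37136) = 35557/37136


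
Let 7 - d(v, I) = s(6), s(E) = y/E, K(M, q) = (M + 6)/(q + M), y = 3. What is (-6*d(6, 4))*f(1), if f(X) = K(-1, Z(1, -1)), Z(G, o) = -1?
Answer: 195/2 ≈ 97.500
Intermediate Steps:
K(M, q) = (6 + M)/(M + q)
f(X) = -5/2 (f(X) = (6 - 1)/(-1 - 1) = 5/(-2) = -½*5 = -5/2)
s(E) = 3/E
d(v, I) = 13/2 (d(v, I) = 7 - 3/6 = 7 - 1*½ = 7 - ½ = 13/2)
(-6*d(6, 4))*f(1) = -6*13/2*(-5/2) = -39*(-5/2) = 195/2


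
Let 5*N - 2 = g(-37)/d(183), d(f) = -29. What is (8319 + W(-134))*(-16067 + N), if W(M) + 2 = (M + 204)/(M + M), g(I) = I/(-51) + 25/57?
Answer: -838595608375041/6275890 ≈ -1.3362e+8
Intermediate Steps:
g(I) = 25/57 - I/51 (g(I) = I*(-1/51) + 25*(1/57) = -I/51 + 25/57 = 25/57 - I/51)
W(M) = -2 + (204 + M)/(2*M) (W(M) = -2 + (M + 204)/(M + M) = -2 + (204 + M)/((2*M)) = -2 + (204 + M)*(1/(2*M)) = -2 + (204 + M)/(2*M))
N = 18358/46835 (N = 2/5 + ((25/57 - 1/51*(-37))/(-29))/5 = 2/5 + ((25/57 + 37/51)*(-1/29))/5 = 2/5 + ((376/323)*(-1/29))/5 = 2/5 + (1/5)*(-376/9367) = 2/5 - 376/46835 = 18358/46835 ≈ 0.39197)
(8319 + W(-134))*(-16067 + N) = (8319 + (-3/2 + 102/(-134)))*(-16067 + 18358/46835) = (8319 + (-3/2 + 102*(-1/134)))*(-752479587/46835) = (8319 + (-3/2 - 51/67))*(-752479587/46835) = (8319 - 303/134)*(-752479587/46835) = (1114443/134)*(-752479587/46835) = -838595608375041/6275890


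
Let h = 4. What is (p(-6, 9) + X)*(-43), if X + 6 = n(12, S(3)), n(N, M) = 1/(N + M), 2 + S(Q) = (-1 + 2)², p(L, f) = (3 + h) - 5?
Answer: 1849/11 ≈ 168.09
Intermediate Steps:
p(L, f) = 2 (p(L, f) = (3 + 4) - 5 = 7 - 5 = 2)
S(Q) = -1 (S(Q) = -2 + (-1 + 2)² = -2 + 1² = -2 + 1 = -1)
n(N, M) = 1/(M + N)
X = -65/11 (X = -6 + 1/(-1 + 12) = -6 + 1/11 = -65/11 ≈ -5.9091)
(p(-6, 9) + X)*(-43) = (2 - 65/11)*(-43) = -43/11*(-43) = 1849/11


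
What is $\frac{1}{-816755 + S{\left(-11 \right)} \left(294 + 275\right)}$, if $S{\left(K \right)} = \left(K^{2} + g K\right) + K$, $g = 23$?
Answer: $- \frac{1}{898122} \approx -1.1134 \cdot 10^{-6}$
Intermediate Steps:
$S{\left(K \right)} = K^{2} + 24 K$ ($S{\left(K \right)} = \left(K^{2} + 23 K\right) + K = K^{2} + 24 K$)
$\frac{1}{-816755 + S{\left(-11 \right)} \left(294 + 275\right)} = \frac{1}{-816755 + - 11 \left(24 - 11\right) \left(294 + 275\right)} = \frac{1}{-816755 + \left(-11\right) 13 \cdot 569} = \frac{1}{-816755 - 81367} = \frac{1}{-898122} = - \frac{1}{898122}$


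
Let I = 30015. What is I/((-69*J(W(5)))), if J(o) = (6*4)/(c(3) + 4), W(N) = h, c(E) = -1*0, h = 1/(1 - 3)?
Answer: -145/2 ≈ -72.500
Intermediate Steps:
h = -1/2 (h = 1/(-2) = -1/2 ≈ -0.50000)
c(E) = 0
W(N) = -1/2
J(o) = 6 (J(o) = (6*4)/(0 + 4) = 24/4 = 24*(1/4) = 6)
I/((-69*J(W(5)))) = 30015/((-69*6)) = 30015/(-414) = 30015*(-1/414) = -145/2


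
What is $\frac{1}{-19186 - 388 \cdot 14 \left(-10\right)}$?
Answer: $\frac{1}{35134} \approx 2.8462 \cdot 10^{-5}$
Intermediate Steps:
$\frac{1}{-19186 - 388 \cdot 14 \left(-10\right)} = \frac{1}{-19186 - -54320} = \frac{1}{-19186 + 54320} = \frac{1}{35134}$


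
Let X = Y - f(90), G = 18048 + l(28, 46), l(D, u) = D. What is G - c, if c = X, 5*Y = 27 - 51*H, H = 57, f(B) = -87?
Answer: 18565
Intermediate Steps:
Y = -576 (Y = (27 - 51*57)/5 = (27 - 2907)/5 = (⅕)*(-2880) = -576)
G = 18076 (G = 18048 + 28 = 18076)
X = -489 (X = -576 - 1*(-87) = -576 + 87 = -489)
c = -489
G - c = 18076 - 1*(-489) = 18076 + 489 = 18565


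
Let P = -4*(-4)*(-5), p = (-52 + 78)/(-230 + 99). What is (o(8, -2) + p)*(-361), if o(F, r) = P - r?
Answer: 3698084/131 ≈ 28230.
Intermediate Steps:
p = -26/131 (p = 26/(-131) = 26*(-1/131) = -26/131 ≈ -0.19847)
P = -80 (P = 16*(-5) = -80)
o(F, r) = -80 - r
(o(8, -2) + p)*(-361) = ((-80 - 1*(-2)) - 26/131)*(-361) = ((-80 + 2) - 26/131)*(-361) = (-78 - 26/131)*(-361) = -10244/131*(-361) = 3698084/131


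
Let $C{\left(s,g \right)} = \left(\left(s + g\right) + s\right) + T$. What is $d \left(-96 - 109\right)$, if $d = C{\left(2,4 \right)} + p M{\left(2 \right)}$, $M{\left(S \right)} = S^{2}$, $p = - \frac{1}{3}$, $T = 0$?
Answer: $- \frac{4100}{3} \approx -1366.7$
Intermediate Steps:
$C{\left(s,g \right)} = g + 2 s$ ($C{\left(s,g \right)} = \left(\left(s + g\right) + s\right) + 0 = \left(\left(g + s\right) + s\right) + 0 = \left(g + 2 s\right) + 0 = g + 2 s$)
$p = - \frac{1}{3}$ ($p = \left(-1\right) \frac{1}{3} = - \frac{1}{3} \approx -0.33333$)
$d = \frac{20}{3}$ ($d = \left(4 + 2 \cdot 2\right) - \frac{2^{2}}{3} = \left(4 + 4\right) - \frac{4}{3} = 8 - \frac{4}{3} = \frac{20}{3} \approx 6.6667$)
$d \left(-96 - 109\right) = \frac{20 \left(-96 - 109\right)}{3} = \frac{20}{3} \left(-205\right) = - \frac{4100}{3}$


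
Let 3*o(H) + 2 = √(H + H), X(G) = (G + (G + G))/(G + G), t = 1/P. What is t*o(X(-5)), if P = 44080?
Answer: -1/66120 + √3/132240 ≈ -2.0262e-6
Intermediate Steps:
t = 1/44080 ≈ 2.2686e-5
X(G) = 3/2 (X(G) = (G + 2*G)/((2*G)) = (3*G)*(1/(2*G)) = 3/2)
o(H) = -⅔ + √2*√H/3 (o(H) = -⅔ + √(H + H)/3 = -⅔ + √(2*H)/3 = -⅔ + (√2*√H)/3 = -⅔ + √2*√H/3)
t*o(X(-5)) = (-⅔ + √2*√(3/2)/3)/44080 = (-⅔ + √2*(√6/2)/3)/44080 = (-⅔ + √3/3)/44080 = -1/66120 + √3/132240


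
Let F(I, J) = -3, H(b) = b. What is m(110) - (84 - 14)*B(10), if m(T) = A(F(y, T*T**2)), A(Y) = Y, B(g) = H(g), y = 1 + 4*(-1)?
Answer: -703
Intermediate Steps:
y = -3 (y = 1 - 4 = -3)
B(g) = g
m(T) = -3
m(110) - (84 - 14)*B(10) = -3 - (84 - 14)*10 = -3 - 70*10 = -3 - 1*700 = -3 - 700 = -703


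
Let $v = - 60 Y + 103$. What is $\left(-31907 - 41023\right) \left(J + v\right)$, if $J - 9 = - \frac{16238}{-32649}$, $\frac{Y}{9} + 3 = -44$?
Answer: $- \frac{20233323513260}{10883} \approx -1.8592 \cdot 10^{9}$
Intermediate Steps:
$Y = -423$ ($Y = -27 + 9 \left(-44\right) = -27 - 396 = -423$)
$J = \frac{310079}{32649}$ ($J = 9 - \frac{16238}{-32649} = 9 - - \frac{16238}{32649} = 9 + \frac{16238}{32649} = \frac{310079}{32649} \approx 9.4973$)
$v = 25483$ ($v = \left(-60\right) \left(-423\right) + 103 = 25380 + 103 = 25483$)
$\left(-31907 - 41023\right) \left(J + v\right) = \left(-31907 - 41023\right) \left(\frac{310079}{32649} + 25483\right) = \left(-31907 - 41023\right) \frac{832304546}{32649} = \left(-72930\right) \frac{832304546}{32649} = - \frac{20233323513260}{10883}$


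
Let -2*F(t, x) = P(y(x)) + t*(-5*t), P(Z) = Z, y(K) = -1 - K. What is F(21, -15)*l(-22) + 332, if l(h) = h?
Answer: -23769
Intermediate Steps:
F(t, x) = 1/2 + x/2 + 5*t**2/2 (F(t, x) = -((-1 - x) + t*(-5*t))/2 = -((-1 - x) - 5*t**2)/2 = -(-1 - x - 5*t**2)/2 = 1/2 + x/2 + 5*t**2/2)
F(21, -15)*l(-22) + 332 = (1/2 + (1/2)*(-15) + (5/2)*21**2)*(-22) + 332 = (1/2 - 15/2 + (5/2)*441)*(-22) + 332 = (1/2 - 15/2 + 2205/2)*(-22) + 332 = (2191/2)*(-22) + 332 = -24101 + 332 = -23769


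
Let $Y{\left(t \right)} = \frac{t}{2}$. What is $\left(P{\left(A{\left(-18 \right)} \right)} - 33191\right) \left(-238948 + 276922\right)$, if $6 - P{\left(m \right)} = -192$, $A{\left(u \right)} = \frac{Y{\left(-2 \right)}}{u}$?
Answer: $-1252876182$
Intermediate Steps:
$Y{\left(t \right)} = \frac{t}{2}$ ($Y{\left(t \right)} = t \frac{1}{2} = \frac{t}{2}$)
$A{\left(u \right)} = - \frac{1}{u}$ ($A{\left(u \right)} = \frac{\frac{1}{2} \left(-2\right)}{u} = - \frac{1}{u}$)
$P{\left(m \right)} = 198$ ($P{\left(m \right)} = 6 - -192 = 6 + 192 = 198$)
$\left(P{\left(A{\left(-18 \right)} \right)} - 33191\right) \left(-238948 + 276922\right) = \left(198 - 33191\right) \left(-238948 + 276922\right) = \left(-32993\right) 37974 = -1252876182$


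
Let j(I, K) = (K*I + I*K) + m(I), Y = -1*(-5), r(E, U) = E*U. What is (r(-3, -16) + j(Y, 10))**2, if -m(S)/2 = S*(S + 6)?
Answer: 1444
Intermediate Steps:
m(S) = -2*S*(6 + S) (m(S) = -2*S*(S + 6) = -2*S*(6 + S))
Y = 5
j(I, K) = -2*I*(6 + I) + 2*I*K (j(I, K) = (K*I + I*K) - 2*I*(6 + I) = (I*K + I*K) - 2*I*(6 + I) = 2*I*K - 2*I*(6 + I) = -2*I*(6 + I) + 2*I*K)
(r(-3, -16) + j(Y, 10))**2 = (-3*(-16) + 2*5*(-6 + 10 - 1*5))**2 = (48 + 2*5*(-6 + 10 - 5))**2 = (48 + 2*5*(-1))**2 = (48 - 10)**2 = 38**2 = 1444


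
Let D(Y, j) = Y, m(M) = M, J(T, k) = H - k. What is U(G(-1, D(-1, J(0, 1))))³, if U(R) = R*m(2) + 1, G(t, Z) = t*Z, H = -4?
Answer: 27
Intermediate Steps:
J(T, k) = -4 - k
G(t, Z) = Z*t
U(R) = 1 + 2*R (U(R) = R*2 + 1 = 2*R + 1 = 1 + 2*R)
U(G(-1, D(-1, J(0, 1))))³ = (1 + 2*(-1*(-1)))³ = (1 + 2*1)³ = (1 + 2)³ = 3³ = 27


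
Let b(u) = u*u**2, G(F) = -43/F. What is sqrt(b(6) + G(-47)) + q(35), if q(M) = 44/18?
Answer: 22/9 + sqrt(479165)/47 ≈ 17.172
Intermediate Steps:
q(M) = 22/9 (q(M) = 44*(1/18) = 22/9)
b(u) = u**3
sqrt(b(6) + G(-47)) + q(35) = sqrt(6**3 - 43/(-47)) + 22/9 = sqrt(216 - 43*(-1/47)) + 22/9 = sqrt(216 + 43/47) + 22/9 = sqrt(10195/47) + 22/9 = sqrt(479165)/47 + 22/9 = 22/9 + sqrt(479165)/47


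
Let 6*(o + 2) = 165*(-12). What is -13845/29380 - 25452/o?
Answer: 2858397/37516 ≈ 76.191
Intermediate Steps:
o = -332 (o = -2 + (165*(-12))/6 = -2 + (⅙)*(-1980) = -2 - 330 = -332)
-13845/29380 - 25452/o = -13845/29380 - 25452/(-332) = -13845*1/29380 - 25452*(-1/332) = -213/452 + 6363/83 = 2858397/37516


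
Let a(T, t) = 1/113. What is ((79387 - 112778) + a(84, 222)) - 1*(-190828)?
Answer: 17790382/113 ≈ 1.5744e+5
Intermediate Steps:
a(T, t) = 1/113
((79387 - 112778) + a(84, 222)) - 1*(-190828) = ((79387 - 112778) + 1/113) - 1*(-190828) = (-33391 + 1/113) + 190828 = -3773182/113 + 190828 = 17790382/113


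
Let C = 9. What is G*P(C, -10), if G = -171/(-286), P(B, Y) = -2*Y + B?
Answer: 4959/286 ≈ 17.339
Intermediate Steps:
P(B, Y) = B - 2*Y
G = 171/286 (G = -171*(-1/286) = 171/286 ≈ 0.59790)
G*P(C, -10) = 171*(9 - 2*(-10))/286 = 171*(9 + 20)/286 = (171/286)*29 = 4959/286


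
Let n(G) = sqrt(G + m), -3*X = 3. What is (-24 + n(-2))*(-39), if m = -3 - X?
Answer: 936 - 78*I ≈ 936.0 - 78.0*I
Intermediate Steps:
X = -1 (X = -1/3*3 = -1)
m = -2 (m = -3 - 1*(-1) = -3 + 1 = -2)
n(G) = sqrt(-2 + G) (n(G) = sqrt(G - 2) = sqrt(-2 + G))
(-24 + n(-2))*(-39) = (-24 + sqrt(-2 - 2))*(-39) = (-24 + sqrt(-4))*(-39) = (-24 + 2*I)*(-39) = 936 - 78*I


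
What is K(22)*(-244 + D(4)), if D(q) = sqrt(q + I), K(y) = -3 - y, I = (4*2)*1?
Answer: 6100 - 50*sqrt(3) ≈ 6013.4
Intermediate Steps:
I = 8 (I = 8*1 = 8)
D(q) = sqrt(8 + q) (D(q) = sqrt(q + 8) = sqrt(8 + q))
K(22)*(-244 + D(4)) = (-3 - 1*22)*(-244 + sqrt(8 + 4)) = (-3 - 22)*(-244 + sqrt(12)) = -25*(-244 + 2*sqrt(3)) = 6100 - 50*sqrt(3)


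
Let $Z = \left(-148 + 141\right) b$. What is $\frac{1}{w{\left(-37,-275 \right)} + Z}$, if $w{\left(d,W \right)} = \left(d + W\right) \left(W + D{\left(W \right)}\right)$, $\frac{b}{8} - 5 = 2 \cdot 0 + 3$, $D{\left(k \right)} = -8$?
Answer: $\frac{1}{87848} \approx 1.1383 \cdot 10^{-5}$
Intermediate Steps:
$b = 64$ ($b = 40 + 8 \left(2 \cdot 0 + 3\right) = 40 + 8 \left(0 + 3\right) = 40 + 8 \cdot 3 = 40 + 24 = 64$)
$Z = -448$ ($Z = \left(-148 + 141\right) 64 = \left(-7\right) 64 = -448$)
$w{\left(d,W \right)} = \left(-8 + W\right) \left(W + d\right)$ ($w{\left(d,W \right)} = \left(d + W\right) \left(W - 8\right) = \left(W + d\right) \left(-8 + W\right) = \left(-8 + W\right) \left(W + d\right)$)
$\frac{1}{w{\left(-37,-275 \right)} + Z} = \frac{1}{\left(\left(-275\right)^{2} - -2200 - -296 - -10175\right) - 448} = \frac{1}{\left(75625 + 2200 + 296 + 10175\right) - 448} = \frac{1}{88296 - 448} = \frac{1}{87848}$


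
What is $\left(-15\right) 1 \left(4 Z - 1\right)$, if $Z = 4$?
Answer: $-225$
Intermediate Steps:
$\left(-15\right) 1 \left(4 Z - 1\right) = \left(-15\right) 1 \left(4 \cdot 4 - 1\right) = - 15 \left(16 - 1\right) = \left(-15\right) 15 = -225$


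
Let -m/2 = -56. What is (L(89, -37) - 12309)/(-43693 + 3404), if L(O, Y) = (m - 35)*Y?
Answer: 15158/40289 ≈ 0.37623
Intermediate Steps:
m = 112 (m = -2*(-56) = 112)
L(O, Y) = 77*Y (L(O, Y) = (112 - 35)*Y = 77*Y)
(L(89, -37) - 12309)/(-43693 + 3404) = (77*(-37) - 12309)/(-43693 + 3404) = (-2849 - 12309)/(-40289) = -15158*(-1/40289) = 15158/40289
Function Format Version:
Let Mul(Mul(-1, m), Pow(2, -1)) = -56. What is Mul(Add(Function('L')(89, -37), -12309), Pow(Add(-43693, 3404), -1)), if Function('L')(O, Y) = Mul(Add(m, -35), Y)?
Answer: Rational(15158, 40289) ≈ 0.37623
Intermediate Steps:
m = 112 (m = Mul(-2, -56) = 112)
Function('L')(O, Y) = Mul(77, Y) (Function('L')(O, Y) = Mul(Add(112, -35), Y) = Mul(77, Y))
Mul(Add(Function('L')(89, -37), -12309), Pow(Add(-43693, 3404), -1)) = Mul(Add(Mul(77, -37), -12309), Pow(Add(-43693, 3404), -1)) = Mul(Add(-2849, -12309), Pow(-40289, -1)) = Mul(-15158, Rational(-1, 40289)) = Rational(15158, 40289)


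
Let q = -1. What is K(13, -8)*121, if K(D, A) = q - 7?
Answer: -968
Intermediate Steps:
K(D, A) = -8 (K(D, A) = -1 - 7 = -8)
K(13, -8)*121 = -8*121 = -968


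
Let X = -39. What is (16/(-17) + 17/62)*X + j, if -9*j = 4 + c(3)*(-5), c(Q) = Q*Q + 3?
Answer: 305777/9486 ≈ 32.235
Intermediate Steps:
c(Q) = 3 + Q² (c(Q) = Q² + 3 = 3 + Q²)
j = 56/9 (j = -(4 + (3 + 3²)*(-5))/9 = -(4 + (3 + 9)*(-5))/9 = -(4 + 12*(-5))/9 = -(4 - 60)/9 = -⅑*(-56) = 56/9 ≈ 6.2222)
(16/(-17) + 17/62)*X + j = (16/(-17) + 17/62)*(-39) + 56/9 = (16*(-1/17) + 17*(1/62))*(-39) + 56/9 = (-16/17 + 17/62)*(-39) + 56/9 = -703/1054*(-39) + 56/9 = 27417/1054 + 56/9 = 305777/9486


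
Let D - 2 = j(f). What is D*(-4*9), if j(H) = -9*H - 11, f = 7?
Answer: 2592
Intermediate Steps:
j(H) = -11 - 9*H
D = -72 (D = 2 + (-11 - 9*7) = 2 + (-11 - 63) = 2 - 74 = -72)
D*(-4*9) = -(-288)*9 = -72*(-36) = 2592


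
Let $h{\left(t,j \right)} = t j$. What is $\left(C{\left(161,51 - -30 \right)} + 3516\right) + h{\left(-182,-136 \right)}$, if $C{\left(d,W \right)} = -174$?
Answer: $28094$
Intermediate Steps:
$h{\left(t,j \right)} = j t$
$\left(C{\left(161,51 - -30 \right)} + 3516\right) + h{\left(-182,-136 \right)} = \left(-174 + 3516\right) - -24752 = 3342 + 24752 = 28094$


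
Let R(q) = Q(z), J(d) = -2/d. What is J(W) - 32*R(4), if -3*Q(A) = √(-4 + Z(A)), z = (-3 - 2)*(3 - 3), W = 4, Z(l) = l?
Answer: -½ + 64*I/3 ≈ -0.5 + 21.333*I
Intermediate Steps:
z = 0 (z = -5*0 = 0)
Q(A) = -√(-4 + A)/3
R(q) = -2*I/3 (R(q) = -√(-4 + 0)/3 = -2*I/3)
J(W) - 32*R(4) = -2/4 - (-64)*I/3 = -2*¼ + 64*I/3 = -½ + 64*I/3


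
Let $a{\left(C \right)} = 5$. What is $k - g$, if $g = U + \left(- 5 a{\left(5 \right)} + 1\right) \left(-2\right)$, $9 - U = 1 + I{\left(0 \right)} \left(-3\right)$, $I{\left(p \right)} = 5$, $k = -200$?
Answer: $-271$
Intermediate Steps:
$U = 23$ ($U = 9 - \left(1 + 5 \left(-3\right)\right) = 9 - \left(1 - 15\right) = 9 - -14 = 9 + 14 = 23$)
$g = 71$ ($g = 23 + \left(\left(-5\right) 5 + 1\right) \left(-2\right) = 23 + \left(-25 + 1\right) \left(-2\right) = 23 - -48 = 23 + 48 = 71$)
$k - g = -200 - 71 = -271$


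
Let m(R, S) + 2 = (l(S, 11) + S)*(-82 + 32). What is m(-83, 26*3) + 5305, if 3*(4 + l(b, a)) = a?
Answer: 4259/3 ≈ 1419.7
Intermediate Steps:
l(b, a) = -4 + a/3
m(R, S) = 44/3 - 50*S (m(R, S) = -2 + ((-4 + (⅓)*11) + S)*(-82 + 32) = -2 + ((-4 + 11/3) + S)*(-50) = -2 + (-⅓ + S)*(-50) = -2 + (50/3 - 50*S) = 44/3 - 50*S)
m(-83, 26*3) + 5305 = (44/3 - 1300*3) + 5305 = (44/3 - 50*78) + 5305 = (44/3 - 3900) + 5305 = -11656/3 + 5305 = 4259/3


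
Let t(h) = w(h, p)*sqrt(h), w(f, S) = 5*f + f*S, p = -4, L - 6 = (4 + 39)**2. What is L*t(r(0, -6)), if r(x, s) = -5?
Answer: -9275*I*sqrt(5) ≈ -20740.0*I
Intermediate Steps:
L = 1855 (L = 6 + (4 + 39)**2 = 6 + 43**2 = 6 + 1849 = 1855)
w(f, S) = 5*f + S*f
t(h) = h**(3/2) (t(h) = (h*(5 - 4))*sqrt(h) = (h*1)*sqrt(h) = h*sqrt(h) = h**(3/2))
L*t(r(0, -6)) = 1855*(-5)**(3/2) = 1855*(-5*I*sqrt(5)) = -9275*I*sqrt(5)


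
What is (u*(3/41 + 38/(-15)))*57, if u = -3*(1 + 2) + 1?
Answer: 229976/205 ≈ 1121.8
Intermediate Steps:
u = -8 (u = -3*3 + 1 = -9 + 1 = -8)
(u*(3/41 + 38/(-15)))*57 = -8*(3/41 + 38/(-15))*57 = -8*(3*(1/41) + 38*(-1/15))*57 = -8*(3/41 - 38/15)*57 = -8*(-1513/615)*57 = (12104/615)*57 = 229976/205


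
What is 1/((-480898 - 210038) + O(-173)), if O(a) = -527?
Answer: -1/691463 ≈ -1.4462e-6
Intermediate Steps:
1/((-480898 - 210038) + O(-173)) = 1/((-480898 - 210038) - 527) = 1/(-690936 - 527) = 1/(-691463) = -1/691463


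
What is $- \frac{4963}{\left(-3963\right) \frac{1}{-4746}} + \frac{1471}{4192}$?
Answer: $- \frac{32911402281}{5537632} \approx -5943.2$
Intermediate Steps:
$- \frac{4963}{\left(-3963\right) \frac{1}{-4746}} + \frac{1471}{4192} = - \frac{4963}{\left(-3963\right) \left(- \frac{1}{4746}\right)} + 1471 \cdot \frac{1}{4192} = - \frac{4963}{\frac{1321}{1582}} + \frac{1471}{4192} = \left(-4963\right) \frac{1582}{1321} + \frac{1471}{4192} = - \frac{7851466}{1321} + \frac{1471}{4192} = - \frac{32911402281}{5537632}$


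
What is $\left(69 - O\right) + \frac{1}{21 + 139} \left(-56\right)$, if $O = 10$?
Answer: $\frac{1173}{20} \approx 58.65$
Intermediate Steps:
$\left(69 - O\right) + \frac{1}{21 + 139} \left(-56\right) = \left(69 - 10\right) + \frac{1}{21 + 139} \left(-56\right) = \left(69 - 10\right) + \frac{1}{160} \left(-56\right) = 59 + \frac{1}{160} \left(-56\right) = 59 - \frac{7}{20} = \frac{1173}{20}$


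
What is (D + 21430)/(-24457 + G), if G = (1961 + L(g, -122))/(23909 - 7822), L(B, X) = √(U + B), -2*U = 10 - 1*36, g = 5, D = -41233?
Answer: 8952701289914577/11056664349649199 + 136530369*√2/22113328699298398 ≈ 0.80971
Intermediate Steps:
U = 13 (U = -(10 - 1*36)/2 = -(10 - 36)/2 = -½*(-26) = 13)
L(B, X) = √(13 + B)
G = 1961/16087 + 3*√2/16087 (G = (1961 + √(13 + 5))/(23909 - 7822) = (1961 + √18)/16087 = (1961 + 3*√2)*(1/16087) = 1961/16087 + 3*√2/16087 ≈ 0.12216)
(D + 21430)/(-24457 + G) = (-41233 + 21430)/(-24457 + (1961/16087 + 3*√2/16087)) = -19803/(-393437798/16087 + 3*√2/16087)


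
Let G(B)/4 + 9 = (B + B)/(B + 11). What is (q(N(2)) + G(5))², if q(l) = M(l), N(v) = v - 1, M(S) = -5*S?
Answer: 5929/4 ≈ 1482.3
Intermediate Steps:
N(v) = -1 + v
G(B) = -36 + 8*B/(11 + B) (G(B) = -36 + 4*((B + B)/(B + 11)) = -36 + 4*((2*B)/(11 + B)) = -36 + 4*(2*B/(11 + B)) = -36 + 8*B/(11 + B))
q(l) = -5*l
(q(N(2)) + G(5))² = (-5*(-1 + 2) + 4*(-99 - 7*5)/(11 + 5))² = (-5*1 + 4*(-99 - 35)/16)² = (-5 + 4*(1/16)*(-134))² = (-5 - 67/2)² = (-77/2)² = 5929/4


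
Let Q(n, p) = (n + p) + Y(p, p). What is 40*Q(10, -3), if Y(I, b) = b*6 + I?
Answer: -560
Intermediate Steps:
Y(I, b) = I + 6*b (Y(I, b) = 6*b + I = I + 6*b)
Q(n, p) = n + 8*p (Q(n, p) = (n + p) + (p + 6*p) = (n + p) + 7*p = n + 8*p)
40*Q(10, -3) = 40*(10 + 8*(-3)) = 40*(10 - 24) = 40*(-14) = -560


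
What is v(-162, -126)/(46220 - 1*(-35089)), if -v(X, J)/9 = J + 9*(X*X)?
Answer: -708210/27103 ≈ -26.130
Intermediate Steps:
v(X, J) = -81*X**2 - 9*J (v(X, J) = -9*(J + 9*(X*X)) = -9*(J + 9*X**2) = -81*X**2 - 9*J)
v(-162, -126)/(46220 - 1*(-35089)) = (-81*(-162)**2 - 9*(-126))/(46220 - 1*(-35089)) = (-81*26244 + 1134)/(46220 + 35089) = (-2125764 + 1134)/81309 = -2124630*1/81309 = -708210/27103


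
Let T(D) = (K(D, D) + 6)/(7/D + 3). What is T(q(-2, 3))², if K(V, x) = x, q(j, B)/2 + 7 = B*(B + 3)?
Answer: 379456/5329 ≈ 71.206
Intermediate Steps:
q(j, B) = -14 + 2*B*(3 + B) (q(j, B) = -14 + 2*(B*(B + 3)) = -14 + 2*(B*(3 + B)) = -14 + 2*B*(3 + B))
T(D) = (6 + D)/(3 + 7/D) (T(D) = (D + 6)/(7/D + 3) = (6 + D)/(3 + 7/D))
T(q(-2, 3))² = ((-14 + 2*3² + 6*3)*(6 + (-14 + 2*3² + 6*3))/(7 + 3*(-14 + 2*3² + 6*3)))² = ((-14 + 2*9 + 18)*(6 + (-14 + 2*9 + 18))/(7 + 3*(-14 + 2*9 + 18)))² = ((-14 + 18 + 18)*(6 + (-14 + 18 + 18))/(7 + 3*(-14 + 18 + 18)))² = (22*(6 + 22)/(7 + 3*22))² = (22*28/(7 + 66))² = (22*28/73)² = (22*(1/73)*28)² = (616/73)² = 379456/5329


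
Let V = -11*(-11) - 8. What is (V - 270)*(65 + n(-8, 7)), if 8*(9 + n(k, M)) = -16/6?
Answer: -26219/3 ≈ -8739.7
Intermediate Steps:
n(k, M) = -28/3 (n(k, M) = -9 + (-16/6)/8 = -9 + (-16*⅙)/8 = -9 + (⅛)*(-8/3) = -9 - ⅓ = -28/3)
V = 113 (V = 121 - 8 = 113)
(V - 270)*(65 + n(-8, 7)) = (113 - 270)*(65 - 28/3) = -157*167/3 = -26219/3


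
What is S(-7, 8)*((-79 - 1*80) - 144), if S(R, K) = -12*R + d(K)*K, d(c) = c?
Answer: -44844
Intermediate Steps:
S(R, K) = K² - 12*R (S(R, K) = -12*R + K*K = -12*R + K² = K² - 12*R)
S(-7, 8)*((-79 - 1*80) - 144) = (8² - 12*(-7))*((-79 - 1*80) - 144) = (64 + 84)*((-79 - 80) - 144) = 148*(-159 - 144) = 148*(-303) = -44844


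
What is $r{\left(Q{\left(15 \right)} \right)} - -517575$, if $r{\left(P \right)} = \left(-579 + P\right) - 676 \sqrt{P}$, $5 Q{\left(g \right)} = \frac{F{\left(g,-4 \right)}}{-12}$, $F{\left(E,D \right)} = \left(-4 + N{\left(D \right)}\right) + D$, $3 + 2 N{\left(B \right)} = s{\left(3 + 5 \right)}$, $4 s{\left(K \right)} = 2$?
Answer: $\frac{124079077}{240} - \frac{169 \sqrt{555}}{15} \approx 5.1673 \cdot 10^{5}$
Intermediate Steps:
$s{\left(K \right)} = \frac{1}{2}$ ($s{\left(K \right)} = \frac{1}{4} \cdot 2 = \frac{1}{2}$)
$N{\left(B \right)} = - \frac{5}{4}$ ($N{\left(B \right)} = - \frac{3}{2} + \frac{1}{2} \cdot \frac{1}{2} = - \frac{3}{2} + \frac{1}{4} = - \frac{5}{4}$)
$F{\left(E,D \right)} = - \frac{21}{4} + D$ ($F{\left(E,D \right)} = \left(-4 - \frac{5}{4}\right) + D = - \frac{21}{4} + D$)
$Q{\left(g \right)} = \frac{37}{240}$ ($Q{\left(g \right)} = \frac{\left(- \frac{21}{4} - 4\right) \frac{1}{-12}}{5} = \frac{\left(- \frac{37}{4}\right) \left(- \frac{1}{12}\right)}{5} = \frac{1}{5} \cdot \frac{37}{48} = \frac{37}{240}$)
$r{\left(P \right)} = -579 + P - 676 \sqrt{P}$
$r{\left(Q{\left(15 \right)} \right)} - -517575 = \left(-579 + \frac{37}{240} - 676 \sqrt{\frac{37}{240}}\right) - -517575 = \left(-579 + \frac{37}{240} - 676 \frac{\sqrt{555}}{60}\right) + 517575 = \left(-579 + \frac{37}{240} - \frac{169 \sqrt{555}}{15}\right) + 517575 = \left(- \frac{138923}{240} - \frac{169 \sqrt{555}}{15}\right) + 517575 = \frac{124079077}{240} - \frac{169 \sqrt{555}}{15}$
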